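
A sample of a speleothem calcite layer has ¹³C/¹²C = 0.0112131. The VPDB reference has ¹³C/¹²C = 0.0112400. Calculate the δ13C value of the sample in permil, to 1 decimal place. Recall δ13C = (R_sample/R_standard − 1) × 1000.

δ13C = (R_sample / R_standard − 1) × 1000
R_sample / R_standard = 0.0112131 / 0.0112400 = 0.997607
δ13C = (0.997607 − 1) × 1000 = -2.39 permil

-2.4 permil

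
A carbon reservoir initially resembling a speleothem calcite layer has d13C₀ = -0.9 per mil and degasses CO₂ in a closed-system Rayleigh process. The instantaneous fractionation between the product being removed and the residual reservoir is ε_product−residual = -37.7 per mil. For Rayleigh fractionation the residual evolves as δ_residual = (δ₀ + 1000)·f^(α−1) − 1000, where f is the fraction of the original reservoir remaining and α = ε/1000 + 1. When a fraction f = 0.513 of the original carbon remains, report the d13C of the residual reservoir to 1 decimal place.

Rayleigh residual: δ_res = (δ₀ + 1000)·f^(α−1) − 1000
α = ε/1000 + 1 = 0.96230, so α − 1 = -0.03770
f^(α−1) = 0.513^(-0.03770) = 1.025483
δ_res = (-0.9 + 1000) × 1.025483 − 1000 = 1024.560 − 1000 = 24.56 per mil

24.6 per mil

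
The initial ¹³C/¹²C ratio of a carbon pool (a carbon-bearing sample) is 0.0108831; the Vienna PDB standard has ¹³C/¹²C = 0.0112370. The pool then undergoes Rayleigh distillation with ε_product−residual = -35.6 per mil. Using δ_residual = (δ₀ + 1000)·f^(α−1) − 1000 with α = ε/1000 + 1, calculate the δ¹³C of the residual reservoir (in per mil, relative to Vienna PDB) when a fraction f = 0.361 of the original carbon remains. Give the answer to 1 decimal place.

4.3 per mil

δ₀ = (0.0108831/0.0112370 − 1)×1000 = (0.968506 − 1)×1000 = -31.494 per mil
α − 1 = ε/1000 = -0.0356
f^(α−1) = 0.361^(-0.0356) = 1.036938
δ_res = (-31.494 + 1000) × 1.036938 − 1000 = 1004.280 − 1000 = 4.28 per mil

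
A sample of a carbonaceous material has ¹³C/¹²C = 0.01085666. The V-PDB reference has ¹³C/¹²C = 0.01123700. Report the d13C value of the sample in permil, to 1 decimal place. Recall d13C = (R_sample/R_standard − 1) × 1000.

d13C = (R_sample / R_standard − 1) × 1000
R_sample / R_standard = 0.01085666 / 0.01123700 = 0.966153
d13C = (0.966153 − 1) × 1000 = -33.85 permil

-33.8 permil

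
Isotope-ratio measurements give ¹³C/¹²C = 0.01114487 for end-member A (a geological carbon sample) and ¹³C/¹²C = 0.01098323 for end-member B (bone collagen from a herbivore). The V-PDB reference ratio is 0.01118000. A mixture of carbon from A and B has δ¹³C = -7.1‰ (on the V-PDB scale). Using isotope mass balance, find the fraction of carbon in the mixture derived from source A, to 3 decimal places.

δ_A = (0.01114487/0.01118000 − 1)×1000 = (0.996858 − 1)×1000 = -3.142‰
δ_B = (0.01098323/0.01118000 − 1)×1000 = (0.982400 − 1)×1000 = -17.600‰
f_A = (δ_mix − δ_B)/(δ_A − δ_B) = (-7.1 − (-17.600))/(-3.142 − (-17.600))
f_A = 10.500 / 14.458 = 0.7263

0.726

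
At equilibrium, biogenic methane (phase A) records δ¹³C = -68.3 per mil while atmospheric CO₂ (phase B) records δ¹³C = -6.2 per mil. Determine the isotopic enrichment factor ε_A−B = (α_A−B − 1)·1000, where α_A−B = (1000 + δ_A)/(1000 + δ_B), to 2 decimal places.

-62.49 per mil

α_A−B = (1000 + -68.3) / (1000 + -6.2) = 931.7 / 993.8 = 0.937513
ε_A−B = (0.937513 − 1) × 1000 = -62.487 per mil
(The approximation ε ≈ δ_A − δ_B would give -62.1 per mil.)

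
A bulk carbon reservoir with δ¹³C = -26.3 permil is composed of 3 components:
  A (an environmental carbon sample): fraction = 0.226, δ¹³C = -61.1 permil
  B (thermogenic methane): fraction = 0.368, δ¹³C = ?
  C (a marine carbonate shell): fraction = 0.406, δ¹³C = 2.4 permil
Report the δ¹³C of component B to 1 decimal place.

Isotope mass balance: δ_bulk = Σ fᵢ·δᵢ.
-26.3 = 0.226×(-61.1) + 0.368×δ_B + 0.406×(2.4)
0.368·δ_B = -26.3 − (-12.834) = -13.466
δ_B = -13.466 / 0.368 = -36.59 permil

-36.6 permil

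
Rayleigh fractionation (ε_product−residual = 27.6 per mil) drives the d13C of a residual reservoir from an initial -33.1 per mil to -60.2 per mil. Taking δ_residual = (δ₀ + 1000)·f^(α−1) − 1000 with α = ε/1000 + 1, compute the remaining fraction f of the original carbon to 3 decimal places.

0.357

α − 1 = ε/1000 = 0.0276
(δ_res + 1000)/(δ₀ + 1000) = (-60.2 + 1000)/(-33.1 + 1000) = 939.8/966.9 = 0.971972
f = 0.971972^(1/0.0276) = exp(ln(0.971972)/0.0276) = exp(-0.02843/0.0276)
f = exp(-1.0300) = 0.3570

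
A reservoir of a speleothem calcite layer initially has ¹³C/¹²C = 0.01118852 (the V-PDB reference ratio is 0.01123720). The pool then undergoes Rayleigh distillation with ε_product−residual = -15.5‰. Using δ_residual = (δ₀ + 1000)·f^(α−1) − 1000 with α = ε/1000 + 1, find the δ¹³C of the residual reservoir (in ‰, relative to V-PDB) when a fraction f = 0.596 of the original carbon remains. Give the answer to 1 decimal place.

δ₀ = (0.01118852/0.01123720 − 1)×1000 = (0.995668 − 1)×1000 = -4.332‰
α − 1 = ε/1000 = -0.0155
f^(α−1) = 0.596^(-0.0155) = 1.008054
δ_res = (-4.332 + 1000) × 1.008054 − 1000 = 1003.687 − 1000 = 3.69‰

3.7‰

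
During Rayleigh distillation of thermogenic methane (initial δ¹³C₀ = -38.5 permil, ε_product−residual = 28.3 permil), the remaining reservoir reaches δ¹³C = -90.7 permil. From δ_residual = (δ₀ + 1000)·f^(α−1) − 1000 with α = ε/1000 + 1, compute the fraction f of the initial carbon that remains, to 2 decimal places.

α − 1 = ε/1000 = 0.0283
(δ_res + 1000)/(δ₀ + 1000) = (-90.7 + 1000)/(-38.5 + 1000) = 909.3/961.5 = 0.945710
f = 0.945710^(1/0.0283) = exp(ln(0.945710)/0.0283) = exp(-0.05582/0.0283)
f = exp(-1.9724) = 0.1391

0.14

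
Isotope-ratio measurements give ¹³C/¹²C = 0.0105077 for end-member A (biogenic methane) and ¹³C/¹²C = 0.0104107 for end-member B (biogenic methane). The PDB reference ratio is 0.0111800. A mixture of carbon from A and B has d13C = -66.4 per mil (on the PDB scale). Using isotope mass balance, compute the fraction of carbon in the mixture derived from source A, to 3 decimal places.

0.278

δ_A = (0.0105077/0.0111800 − 1)×1000 = (0.939866 − 1)×1000 = -60.134 per mil
δ_B = (0.0104107/0.0111800 − 1)×1000 = (0.931190 − 1)×1000 = -68.810 per mil
f_A = (δ_mix − δ_B)/(δ_A − δ_B) = (-66.4 − (-68.810))/(-60.134 − (-68.810))
f_A = 2.410 / 8.676 = 0.2778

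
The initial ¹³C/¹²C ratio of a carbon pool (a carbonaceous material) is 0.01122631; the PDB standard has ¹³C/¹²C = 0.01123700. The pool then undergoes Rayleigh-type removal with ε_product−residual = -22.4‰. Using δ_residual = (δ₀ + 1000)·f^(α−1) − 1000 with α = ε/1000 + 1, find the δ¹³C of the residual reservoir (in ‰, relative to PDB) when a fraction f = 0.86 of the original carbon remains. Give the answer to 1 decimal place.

2.4‰

δ₀ = (0.01122631/0.01123700 − 1)×1000 = (0.999049 − 1)×1000 = -0.951‰
α − 1 = ε/1000 = -0.0224
f^(α−1) = 0.86^(-0.0224) = 1.003384
δ_res = (-0.951 + 1000) × 1.003384 − 1000 = 1002.430 − 1000 = 2.43‰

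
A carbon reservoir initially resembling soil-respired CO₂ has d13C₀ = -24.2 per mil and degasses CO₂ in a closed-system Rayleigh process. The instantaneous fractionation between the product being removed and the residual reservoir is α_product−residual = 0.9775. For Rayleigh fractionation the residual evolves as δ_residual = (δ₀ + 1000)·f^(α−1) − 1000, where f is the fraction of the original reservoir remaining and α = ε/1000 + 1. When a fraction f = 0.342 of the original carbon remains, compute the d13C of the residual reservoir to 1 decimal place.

-0.4 per mil

Rayleigh residual: δ_res = (δ₀ + 1000)·f^(α−1) − 1000
α − 1 = -0.02250
f^(α−1) = 0.342^(-0.02250) = 1.024435
δ_res = (-24.2 + 1000) × 1.024435 − 1000 = 999.644 − 1000 = -0.36 per mil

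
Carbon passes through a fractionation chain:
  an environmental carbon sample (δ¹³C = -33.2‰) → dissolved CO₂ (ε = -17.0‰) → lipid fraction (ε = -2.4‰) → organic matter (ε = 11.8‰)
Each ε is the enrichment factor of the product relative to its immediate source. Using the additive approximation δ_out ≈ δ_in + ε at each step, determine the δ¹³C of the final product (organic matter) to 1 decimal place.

step 1: δ ≈ -33.2 + (-17.0) = -50.2‰
step 2: δ ≈ -50.2 + (-2.4) = -52.6‰
step 3: δ ≈ -52.6 + (11.8) = -40.8‰

-40.8‰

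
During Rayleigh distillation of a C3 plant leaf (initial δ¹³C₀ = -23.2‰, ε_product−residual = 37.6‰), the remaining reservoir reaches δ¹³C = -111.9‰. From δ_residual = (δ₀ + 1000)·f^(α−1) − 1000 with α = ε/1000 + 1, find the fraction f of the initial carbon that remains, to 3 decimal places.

0.080

α − 1 = ε/1000 = 0.0376
(δ_res + 1000)/(δ₀ + 1000) = (-111.9 + 1000)/(-23.2 + 1000) = 888.1/976.8 = 0.909193
f = 0.909193^(1/0.0376) = exp(ln(0.909193)/0.0376) = exp(-0.09520/0.0376)
f = exp(-2.5319) = 0.0795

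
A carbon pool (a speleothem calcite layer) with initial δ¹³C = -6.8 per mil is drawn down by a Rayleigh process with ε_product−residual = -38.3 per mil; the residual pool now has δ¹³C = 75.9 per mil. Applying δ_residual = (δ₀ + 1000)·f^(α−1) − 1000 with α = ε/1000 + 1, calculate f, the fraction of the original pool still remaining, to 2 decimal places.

0.12

α − 1 = ε/1000 = -0.0383
(δ_res + 1000)/(δ₀ + 1000) = (75.9 + 1000)/(-6.8 + 1000) = 1075.9/993.2 = 1.083266
f = 1.083266^(1/-0.0383) = exp(ln(1.083266)/-0.0383) = exp(0.07998/-0.0383)
f = exp(-2.0883) = 0.1239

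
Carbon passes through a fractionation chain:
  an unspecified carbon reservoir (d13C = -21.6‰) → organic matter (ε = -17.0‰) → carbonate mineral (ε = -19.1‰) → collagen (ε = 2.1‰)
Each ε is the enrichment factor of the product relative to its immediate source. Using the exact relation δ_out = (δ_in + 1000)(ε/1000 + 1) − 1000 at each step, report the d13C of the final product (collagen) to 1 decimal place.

-54.6‰

step 1: δ = (-21.60 + 1000)·(-17.0/1000 + 1) − 1000 = -38.23‰
step 2: δ = (-38.23 + 1000)·(-19.1/1000 + 1) − 1000 = -56.60‰
step 3: δ = (-56.60 + 1000)·(2.1/1000 + 1) − 1000 = -54.62‰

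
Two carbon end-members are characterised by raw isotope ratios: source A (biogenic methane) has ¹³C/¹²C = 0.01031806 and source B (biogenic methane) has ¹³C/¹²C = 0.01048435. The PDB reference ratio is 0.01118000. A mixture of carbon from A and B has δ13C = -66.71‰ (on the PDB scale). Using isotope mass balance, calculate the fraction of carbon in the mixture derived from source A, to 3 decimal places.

0.302

δ_A = (0.01031806/0.01118000 − 1)×1000 = (0.922903 − 1)×1000 = -77.097‰
δ_B = (0.01048435/0.01118000 − 1)×1000 = (0.937777 − 1)×1000 = -62.223‰
f_A = (δ_mix − δ_B)/(δ_A − δ_B) = (-66.71 − (-62.223))/(-77.097 − (-62.223))
f_A = -4.487 / -14.874 = 0.3017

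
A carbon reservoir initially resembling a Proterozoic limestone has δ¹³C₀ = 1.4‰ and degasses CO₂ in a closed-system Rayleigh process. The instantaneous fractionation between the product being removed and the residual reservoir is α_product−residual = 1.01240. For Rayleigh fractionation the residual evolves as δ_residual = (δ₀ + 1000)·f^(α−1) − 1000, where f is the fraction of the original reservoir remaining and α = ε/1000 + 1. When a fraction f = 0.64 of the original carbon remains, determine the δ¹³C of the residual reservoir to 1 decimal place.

Rayleigh residual: δ_res = (δ₀ + 1000)·f^(α−1) − 1000
α − 1 = 0.01240
f^(α−1) = 0.64^(0.01240) = 0.994481
δ_res = (1.4 + 1000) × 0.994481 − 1000 = 995.874 − 1000 = -4.13‰

-4.1‰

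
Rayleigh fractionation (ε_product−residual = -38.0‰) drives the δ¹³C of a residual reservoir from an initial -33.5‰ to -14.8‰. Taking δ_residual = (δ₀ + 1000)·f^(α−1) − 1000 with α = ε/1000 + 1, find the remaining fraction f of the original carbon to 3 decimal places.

α − 1 = ε/1000 = -0.0380
(δ_res + 1000)/(δ₀ + 1000) = (-14.8 + 1000)/(-33.5 + 1000) = 985.2/966.5 = 1.019348
f = 1.019348^(1/-0.0380) = exp(ln(1.019348)/-0.0380) = exp(0.01916/-0.0380)
f = exp(-0.5043) = 0.6039

0.604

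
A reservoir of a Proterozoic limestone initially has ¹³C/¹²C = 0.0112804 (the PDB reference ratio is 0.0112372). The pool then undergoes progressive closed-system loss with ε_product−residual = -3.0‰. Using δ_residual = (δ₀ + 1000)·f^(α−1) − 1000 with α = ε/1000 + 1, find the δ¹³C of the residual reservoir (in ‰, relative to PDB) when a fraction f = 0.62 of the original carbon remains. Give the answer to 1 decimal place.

δ₀ = (0.0112804/0.0112372 − 1)×1000 = (1.003844 − 1)×1000 = 3.844‰
α − 1 = ε/1000 = -0.0030
f^(α−1) = 0.62^(-0.0030) = 1.001435
δ_res = (3.844 + 1000) × 1.001435 − 1000 = 1005.285 − 1000 = 5.29‰

5.3‰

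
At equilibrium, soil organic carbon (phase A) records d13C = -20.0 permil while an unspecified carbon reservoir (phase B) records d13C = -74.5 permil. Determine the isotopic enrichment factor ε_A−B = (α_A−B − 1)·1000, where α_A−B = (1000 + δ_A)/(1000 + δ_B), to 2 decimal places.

α_A−B = (1000 + -20.0) / (1000 + -74.5) = 980.0 / 925.5 = 1.058887
ε_A−B = (1.058887 − 1) × 1000 = 58.887 permil
(The approximation ε ≈ δ_A − δ_B would give 54.5 permil.)

58.89 permil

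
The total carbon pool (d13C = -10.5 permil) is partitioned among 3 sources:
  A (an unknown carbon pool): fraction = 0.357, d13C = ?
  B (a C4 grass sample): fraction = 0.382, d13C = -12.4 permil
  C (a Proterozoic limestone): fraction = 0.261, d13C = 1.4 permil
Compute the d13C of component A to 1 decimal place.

Isotope mass balance: δ_bulk = Σ fᵢ·δᵢ.
-10.5 = 0.357×δ_A + 0.382×(-12.4) + 0.261×(1.4)
0.357·δ_A = -10.5 − (-4.371) = -6.129
δ_A = -6.129 / 0.357 = -17.17 permil

-17.2 permil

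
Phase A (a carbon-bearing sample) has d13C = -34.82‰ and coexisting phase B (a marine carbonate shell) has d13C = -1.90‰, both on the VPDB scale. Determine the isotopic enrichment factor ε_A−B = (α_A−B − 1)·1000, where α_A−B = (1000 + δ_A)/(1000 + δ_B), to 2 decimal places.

-32.98‰

α_A−B = (1000 + -34.82) / (1000 + -1.90) = 965.18 / 998.10 = 0.967017
ε_A−B = (0.967017 − 1) × 1000 = -32.983‰
(The approximation ε ≈ δ_A − δ_B would give -32.92‰.)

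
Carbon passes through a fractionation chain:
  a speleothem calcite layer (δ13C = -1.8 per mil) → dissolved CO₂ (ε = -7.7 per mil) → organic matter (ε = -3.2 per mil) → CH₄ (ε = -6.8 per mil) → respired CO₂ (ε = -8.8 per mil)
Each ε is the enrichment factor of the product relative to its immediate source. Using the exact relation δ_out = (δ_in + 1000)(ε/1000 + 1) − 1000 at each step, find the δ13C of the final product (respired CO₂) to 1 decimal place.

step 1: δ = (-1.80 + 1000)·(-7.7/1000 + 1) − 1000 = -9.49 per mil
step 2: δ = (-9.49 + 1000)·(-3.2/1000 + 1) − 1000 = -12.66 per mil
step 3: δ = (-12.66 + 1000)·(-6.8/1000 + 1) − 1000 = -19.37 per mil
step 4: δ = (-19.37 + 1000)·(-8.8/1000 + 1) − 1000 = -28.00 per mil

-28.0 per mil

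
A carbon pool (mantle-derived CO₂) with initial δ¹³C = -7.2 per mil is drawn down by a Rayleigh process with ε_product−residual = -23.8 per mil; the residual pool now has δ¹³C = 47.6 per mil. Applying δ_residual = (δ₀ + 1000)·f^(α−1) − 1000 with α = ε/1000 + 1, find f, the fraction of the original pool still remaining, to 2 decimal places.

0.10

α − 1 = ε/1000 = -0.0238
(δ_res + 1000)/(δ₀ + 1000) = (47.6 + 1000)/(-7.2 + 1000) = 1047.6/992.8 = 1.055197
f = 1.055197^(1/-0.0238) = exp(ln(1.055197)/-0.0238) = exp(0.05373/-0.0238)
f = exp(-2.2575) = 0.1046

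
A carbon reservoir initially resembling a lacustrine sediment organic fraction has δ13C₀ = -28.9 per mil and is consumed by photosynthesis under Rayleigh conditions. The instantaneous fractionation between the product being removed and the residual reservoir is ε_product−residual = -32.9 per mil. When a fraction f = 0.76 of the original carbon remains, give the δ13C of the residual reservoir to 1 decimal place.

Rayleigh residual: δ_res = (δ₀ + 1000)·f^(α−1) − 1000
α = ε/1000 + 1 = 0.96710, so α − 1 = -0.03290
f^(α−1) = 0.76^(-0.03290) = 1.009070
δ_res = (-28.9 + 1000) × 1.009070 − 1000 = 979.908 − 1000 = -20.09 per mil

-20.1 per mil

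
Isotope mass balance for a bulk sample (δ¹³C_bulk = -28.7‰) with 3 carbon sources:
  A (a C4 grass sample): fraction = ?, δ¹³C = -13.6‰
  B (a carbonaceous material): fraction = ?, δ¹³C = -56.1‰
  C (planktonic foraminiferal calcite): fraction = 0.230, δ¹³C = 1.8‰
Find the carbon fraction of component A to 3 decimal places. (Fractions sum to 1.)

Let f_A and f_B be the unknown fractions; fractions sum to 1 so f_A + f_B = 0.770.
Mass balance: Σ fᵢ·δᵢ = δ_bulk ⇒ f_A·(-13.6) + f_B·(-56.1) = -28.7 − (0.414) = -29.114
Substitute f_B = 0.770 − f_A:
f_A·(-13.6 − -56.1) = -29.114 − 0.770×(-56.1) = 14.083
f_A = 14.083 / 42.5 = 0.3314

0.331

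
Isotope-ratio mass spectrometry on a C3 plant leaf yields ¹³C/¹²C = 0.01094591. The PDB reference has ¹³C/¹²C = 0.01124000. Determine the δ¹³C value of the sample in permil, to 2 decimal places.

-26.16 permil

δ¹³C = (R_sample / R_standard − 1) × 1000
R_sample / R_standard = 0.01094591 / 0.01124000 = 0.973835
δ¹³C = (0.973835 − 1) × 1000 = -26.165 permil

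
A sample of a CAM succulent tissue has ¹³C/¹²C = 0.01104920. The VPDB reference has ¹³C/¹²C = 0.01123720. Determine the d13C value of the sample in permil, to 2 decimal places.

-16.73 permil

d13C = (R_sample / R_standard − 1) × 1000
R_sample / R_standard = 0.01104920 / 0.01123720 = 0.983270
d13C = (0.983270 − 1) × 1000 = -16.730 permil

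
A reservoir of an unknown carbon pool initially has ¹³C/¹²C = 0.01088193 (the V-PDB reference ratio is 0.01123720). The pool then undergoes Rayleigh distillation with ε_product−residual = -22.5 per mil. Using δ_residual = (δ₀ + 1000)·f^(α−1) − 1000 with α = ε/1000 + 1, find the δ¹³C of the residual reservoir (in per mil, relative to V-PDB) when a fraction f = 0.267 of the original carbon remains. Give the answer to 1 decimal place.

-2.4 per mil

δ₀ = (0.01088193/0.01123720 − 1)×1000 = (0.968384 − 1)×1000 = -31.616 per mil
α − 1 = ε/1000 = -0.0225
f^(α−1) = 0.267^(-0.0225) = 1.030157
δ_res = (-31.616 + 1000) × 1.030157 − 1000 = 997.588 − 1000 = -2.41 per mil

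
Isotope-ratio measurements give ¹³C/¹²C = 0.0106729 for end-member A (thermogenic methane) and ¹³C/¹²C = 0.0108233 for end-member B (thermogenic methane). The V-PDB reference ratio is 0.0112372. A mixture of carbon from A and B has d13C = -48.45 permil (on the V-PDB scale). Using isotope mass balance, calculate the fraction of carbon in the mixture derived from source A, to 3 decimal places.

0.868

δ_A = (0.0106729/0.0112372 − 1)×1000 = (0.949783 − 1)×1000 = -50.217 permil
δ_B = (0.0108233/0.0112372 − 1)×1000 = (0.963167 − 1)×1000 = -36.833 permil
f_A = (δ_mix − δ_B)/(δ_A − δ_B) = (-48.45 − (-36.833))/(-50.217 − (-36.833))
f_A = -11.617 / -13.384 = 0.8680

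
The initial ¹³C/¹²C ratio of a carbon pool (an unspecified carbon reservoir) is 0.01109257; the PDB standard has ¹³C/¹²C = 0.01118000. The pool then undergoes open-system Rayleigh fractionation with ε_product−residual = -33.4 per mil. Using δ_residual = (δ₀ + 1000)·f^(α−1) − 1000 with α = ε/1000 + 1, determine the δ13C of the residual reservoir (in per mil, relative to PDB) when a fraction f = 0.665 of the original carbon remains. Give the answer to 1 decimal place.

δ₀ = (0.01109257/0.01118000 − 1)×1000 = (0.992180 − 1)×1000 = -7.820 per mil
α − 1 = ε/1000 = -0.0334
f^(α−1) = 0.665^(-0.0334) = 1.013719
δ_res = (-7.820 + 1000) × 1.013719 − 1000 = 1005.792 − 1000 = 5.79 per mil

5.8 per mil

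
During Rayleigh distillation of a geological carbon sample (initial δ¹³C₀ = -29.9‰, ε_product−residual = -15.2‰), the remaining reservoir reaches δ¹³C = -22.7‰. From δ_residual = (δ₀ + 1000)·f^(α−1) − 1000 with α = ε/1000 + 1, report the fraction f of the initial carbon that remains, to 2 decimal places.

α − 1 = ε/1000 = -0.0152
(δ_res + 1000)/(δ₀ + 1000) = (-22.7 + 1000)/(-29.9 + 1000) = 977.3/970.1 = 1.007422
f = 1.007422^(1/-0.0152) = exp(ln(1.007422)/-0.0152) = exp(0.00739/-0.0152)
f = exp(-0.4865) = 0.6148

0.61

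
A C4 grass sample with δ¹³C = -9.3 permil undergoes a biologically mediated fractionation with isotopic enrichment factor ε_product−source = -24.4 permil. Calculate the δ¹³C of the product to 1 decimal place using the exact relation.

-33.5 permil

To first order, δ_product ≈ δ_source + ε = -33.7 permil.
Exactly, δ_product = (δ_source + 1000)·(ε/1000 + 1) − 1000.
δ_product = (-9.3 + 1000) × (-24.4/1000 + 1) − 1000
δ_product = -33.47 permil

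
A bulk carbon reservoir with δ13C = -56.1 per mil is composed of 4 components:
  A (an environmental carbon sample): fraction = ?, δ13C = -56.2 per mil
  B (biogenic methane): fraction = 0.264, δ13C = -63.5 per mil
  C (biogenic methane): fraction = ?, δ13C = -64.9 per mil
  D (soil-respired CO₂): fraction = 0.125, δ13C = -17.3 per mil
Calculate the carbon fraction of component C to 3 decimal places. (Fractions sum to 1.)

0.326

Let f_C and f_A be the unknown fractions; fractions sum to 1 so f_C + f_A = 0.611.
Mass balance: Σ fᵢ·δᵢ = δ_bulk ⇒ f_C·(-64.9) + f_A·(-56.2) = -56.1 − (-18.927) = -37.174
Substitute f_A = 0.611 − f_C:
f_C·(-64.9 − -56.2) = -37.174 − 0.611×(-56.2) = -2.835
f_C = -2.835 / -8.7 = 0.3259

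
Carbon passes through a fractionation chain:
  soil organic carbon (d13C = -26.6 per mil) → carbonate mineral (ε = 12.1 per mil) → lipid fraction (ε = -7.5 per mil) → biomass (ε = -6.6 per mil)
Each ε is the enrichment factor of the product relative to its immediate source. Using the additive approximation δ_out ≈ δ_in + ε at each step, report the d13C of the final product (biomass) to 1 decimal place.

step 1: δ ≈ -26.6 + (12.1) = -14.5 per mil
step 2: δ ≈ -14.5 + (-7.5) = -22.0 per mil
step 3: δ ≈ -22.0 + (-6.6) = -28.6 per mil

-28.6 per mil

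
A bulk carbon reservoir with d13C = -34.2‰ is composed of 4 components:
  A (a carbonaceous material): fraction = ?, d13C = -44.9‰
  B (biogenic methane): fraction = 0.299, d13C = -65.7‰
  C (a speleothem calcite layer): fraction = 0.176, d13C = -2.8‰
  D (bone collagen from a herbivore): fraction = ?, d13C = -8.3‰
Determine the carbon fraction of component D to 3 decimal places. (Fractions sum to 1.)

0.260

Let f_D and f_A be the unknown fractions; fractions sum to 1 so f_D + f_A = 0.525.
Mass balance: Σ fᵢ·δᵢ = δ_bulk ⇒ f_D·(-8.3) + f_A·(-44.9) = -34.2 − (-20.137) = -14.063
Substitute f_A = 0.525 − f_D:
f_D·(-8.3 − -44.9) = -14.063 − 0.525×(-44.9) = 9.510
f_D = 9.510 / 36.6 = 0.2598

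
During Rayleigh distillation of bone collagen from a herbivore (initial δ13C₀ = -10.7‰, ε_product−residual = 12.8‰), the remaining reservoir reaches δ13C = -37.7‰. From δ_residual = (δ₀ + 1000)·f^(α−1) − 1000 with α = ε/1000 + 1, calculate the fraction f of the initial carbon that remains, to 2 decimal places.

α − 1 = ε/1000 = 0.0128
(δ_res + 1000)/(δ₀ + 1000) = (-37.7 + 1000)/(-10.7 + 1000) = 962.3/989.3 = 0.972708
f = 0.972708^(1/0.0128) = exp(ln(0.972708)/0.0128) = exp(-0.02767/0.0128)
f = exp(-2.1618) = 0.1151

0.12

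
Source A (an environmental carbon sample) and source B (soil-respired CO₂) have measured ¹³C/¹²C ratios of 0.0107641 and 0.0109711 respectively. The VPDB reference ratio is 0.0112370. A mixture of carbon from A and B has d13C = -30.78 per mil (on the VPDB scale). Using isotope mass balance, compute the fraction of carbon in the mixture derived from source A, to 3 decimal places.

0.386

δ_A = (0.0107641/0.0112370 − 1)×1000 = (0.957916 − 1)×1000 = -42.084 per mil
δ_B = (0.0109711/0.0112370 − 1)×1000 = (0.976337 − 1)×1000 = -23.663 per mil
f_A = (δ_mix − δ_B)/(δ_A − δ_B) = (-30.78 − (-23.663))/(-42.084 − (-23.663))
f_A = -7.117 / -18.421 = 0.3864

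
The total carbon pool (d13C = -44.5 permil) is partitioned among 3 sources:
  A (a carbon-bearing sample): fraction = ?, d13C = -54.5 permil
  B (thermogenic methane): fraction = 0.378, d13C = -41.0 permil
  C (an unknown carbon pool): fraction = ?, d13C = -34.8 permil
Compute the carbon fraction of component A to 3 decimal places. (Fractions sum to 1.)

Let f_A and f_C be the unknown fractions; fractions sum to 1 so f_A + f_C = 0.622.
Mass balance: Σ fᵢ·δᵢ = δ_bulk ⇒ f_A·(-54.5) + f_C·(-34.8) = -44.5 − (-15.498) = -29.002
Substitute f_C = 0.622 − f_A:
f_A·(-54.5 − -34.8) = -29.002 − 0.622×(-34.8) = -7.356
f_A = -7.356 / -19.7 = 0.3734

0.373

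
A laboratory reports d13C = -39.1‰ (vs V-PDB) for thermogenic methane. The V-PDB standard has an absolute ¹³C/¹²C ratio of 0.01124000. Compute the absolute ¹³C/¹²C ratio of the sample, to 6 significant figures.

R_sample = R_standard × (d13C/1000 + 1)
R_sample = 0.01124000 × (-39.1/1000 + 1) = 0.01124000 × 0.960900
R_sample = 0.0108005

0.0108005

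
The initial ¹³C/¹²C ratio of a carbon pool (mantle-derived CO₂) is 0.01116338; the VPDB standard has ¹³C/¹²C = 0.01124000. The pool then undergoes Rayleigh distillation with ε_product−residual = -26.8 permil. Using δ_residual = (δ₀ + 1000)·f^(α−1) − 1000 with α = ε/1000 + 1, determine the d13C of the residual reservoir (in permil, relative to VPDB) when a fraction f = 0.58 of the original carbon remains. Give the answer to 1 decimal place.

7.8 permil

δ₀ = (0.01116338/0.01124000 − 1)×1000 = (0.993183 − 1)×1000 = -6.817 permil
α − 1 = ε/1000 = -0.0268
f^(α−1) = 0.58^(-0.0268) = 1.014706
δ_res = (-6.817 + 1000) × 1.014706 − 1000 = 1007.789 − 1000 = 7.79 permil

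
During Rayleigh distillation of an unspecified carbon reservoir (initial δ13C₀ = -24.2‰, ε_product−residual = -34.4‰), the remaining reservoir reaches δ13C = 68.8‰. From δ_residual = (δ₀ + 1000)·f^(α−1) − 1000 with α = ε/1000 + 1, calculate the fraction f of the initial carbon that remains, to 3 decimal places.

α − 1 = ε/1000 = -0.0344
(δ_res + 1000)/(δ₀ + 1000) = (68.8 + 1000)/(-24.2 + 1000) = 1068.8/975.8 = 1.095306
f = 1.095306^(1/-0.0344) = exp(ln(1.095306)/-0.0344) = exp(0.09103/-0.0344)
f = exp(-2.6463) = 0.0709

0.071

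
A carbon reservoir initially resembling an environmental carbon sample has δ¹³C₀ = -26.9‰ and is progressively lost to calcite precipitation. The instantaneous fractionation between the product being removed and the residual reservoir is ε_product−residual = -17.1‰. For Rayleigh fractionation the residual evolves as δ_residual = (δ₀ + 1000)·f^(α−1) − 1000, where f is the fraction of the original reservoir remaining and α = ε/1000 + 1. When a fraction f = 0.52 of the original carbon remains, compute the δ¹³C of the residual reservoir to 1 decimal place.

Rayleigh residual: δ_res = (δ₀ + 1000)·f^(α−1) − 1000
α = ε/1000 + 1 = 0.98290, so α − 1 = -0.01710
f^(α−1) = 0.52^(-0.01710) = 1.011245
δ_res = (-26.9 + 1000) × 1.011245 − 1000 = 984.042 − 1000 = -15.96‰

-16.0‰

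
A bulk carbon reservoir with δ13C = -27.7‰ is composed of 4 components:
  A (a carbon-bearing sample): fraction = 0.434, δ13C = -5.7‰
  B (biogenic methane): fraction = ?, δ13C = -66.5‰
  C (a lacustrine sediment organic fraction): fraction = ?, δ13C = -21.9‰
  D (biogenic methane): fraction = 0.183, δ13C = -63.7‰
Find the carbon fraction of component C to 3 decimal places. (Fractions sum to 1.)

0.267

Let f_C and f_B be the unknown fractions; fractions sum to 1 so f_C + f_B = 0.383.
Mass balance: Σ fᵢ·δᵢ = δ_bulk ⇒ f_C·(-21.9) + f_B·(-66.5) = -27.7 − (-14.131) = -13.569
Substitute f_B = 0.383 − f_C:
f_C·(-21.9 − -66.5) = -13.569 − 0.383×(-66.5) = 11.900
f_C = 11.900 / 44.6 = 0.2668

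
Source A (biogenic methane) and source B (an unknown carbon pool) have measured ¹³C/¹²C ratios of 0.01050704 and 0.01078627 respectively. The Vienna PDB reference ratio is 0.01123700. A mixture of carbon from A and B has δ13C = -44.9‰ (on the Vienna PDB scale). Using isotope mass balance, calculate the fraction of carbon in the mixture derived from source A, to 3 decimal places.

δ_A = (0.01050704/0.01123700 − 1)×1000 = (0.935040 − 1)×1000 = -64.960‰
δ_B = (0.01078627/0.01123700 − 1)×1000 = (0.959889 − 1)×1000 = -40.111‰
f_A = (δ_mix − δ_B)/(δ_A − δ_B) = (-44.9 − (-40.111))/(-64.960 − (-40.111))
f_A = -4.789 / -24.849 = 0.1927

0.193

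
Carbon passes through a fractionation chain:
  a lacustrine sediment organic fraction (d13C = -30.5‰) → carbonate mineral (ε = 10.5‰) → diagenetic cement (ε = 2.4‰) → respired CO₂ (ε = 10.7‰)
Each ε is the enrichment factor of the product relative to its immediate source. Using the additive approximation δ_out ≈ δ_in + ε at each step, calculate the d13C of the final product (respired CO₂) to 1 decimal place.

step 1: δ ≈ -30.5 + (10.5) = -20.0‰
step 2: δ ≈ -20.0 + (2.4) = -17.6‰
step 3: δ ≈ -17.6 + (10.7) = -6.9‰

-6.9‰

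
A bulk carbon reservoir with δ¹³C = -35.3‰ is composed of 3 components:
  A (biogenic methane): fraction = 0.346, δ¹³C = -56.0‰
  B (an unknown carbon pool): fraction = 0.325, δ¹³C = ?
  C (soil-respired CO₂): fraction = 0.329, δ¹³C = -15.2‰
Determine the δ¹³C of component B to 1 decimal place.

Isotope mass balance: δ_bulk = Σ fᵢ·δᵢ.
-35.3 = 0.346×(-56.0) + 0.325×δ_B + 0.329×(-15.2)
0.325·δ_B = -35.3 − (-24.377) = -10.923
δ_B = -10.923 / 0.325 = -33.61‰

-33.6‰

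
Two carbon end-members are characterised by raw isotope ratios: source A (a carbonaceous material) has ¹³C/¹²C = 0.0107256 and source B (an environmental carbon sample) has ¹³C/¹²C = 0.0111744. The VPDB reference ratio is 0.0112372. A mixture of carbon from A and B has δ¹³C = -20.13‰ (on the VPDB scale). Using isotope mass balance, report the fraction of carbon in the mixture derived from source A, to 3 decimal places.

δ_A = (0.0107256/0.0112372 − 1)×1000 = (0.954473 − 1)×1000 = -45.527‰
δ_B = (0.0111744/0.0112372 − 1)×1000 = (0.994411 − 1)×1000 = -5.589‰
f_A = (δ_mix − δ_B)/(δ_A − δ_B) = (-20.13 − (-5.589))/(-45.527 − (-5.589))
f_A = -14.541 / -39.939 = 0.3641

0.364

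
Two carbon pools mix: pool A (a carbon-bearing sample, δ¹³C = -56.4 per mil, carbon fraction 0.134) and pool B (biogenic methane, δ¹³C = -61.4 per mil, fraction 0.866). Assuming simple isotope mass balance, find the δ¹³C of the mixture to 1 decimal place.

δ_mix = f_A·δ_A + f_B·δ_B
δ_mix = 0.134 × (-56.4) + 0.866 × (-61.4)
δ_mix = -7.56 + -53.17 = -60.73 per mil

-60.7 per mil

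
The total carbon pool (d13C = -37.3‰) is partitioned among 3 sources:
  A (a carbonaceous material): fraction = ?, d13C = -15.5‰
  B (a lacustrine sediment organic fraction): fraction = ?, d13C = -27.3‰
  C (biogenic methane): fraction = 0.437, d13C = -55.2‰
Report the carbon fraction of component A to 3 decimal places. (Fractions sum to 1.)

Let f_A and f_B be the unknown fractions; fractions sum to 1 so f_A + f_B = 0.563.
Mass balance: Σ fᵢ·δᵢ = δ_bulk ⇒ f_A·(-15.5) + f_B·(-27.3) = -37.3 − (-24.122) = -13.178
Substitute f_B = 0.563 − f_A:
f_A·(-15.5 − -27.3) = -13.178 − 0.563×(-27.3) = 2.192
f_A = 2.192 / 11.8 = 0.1858

0.186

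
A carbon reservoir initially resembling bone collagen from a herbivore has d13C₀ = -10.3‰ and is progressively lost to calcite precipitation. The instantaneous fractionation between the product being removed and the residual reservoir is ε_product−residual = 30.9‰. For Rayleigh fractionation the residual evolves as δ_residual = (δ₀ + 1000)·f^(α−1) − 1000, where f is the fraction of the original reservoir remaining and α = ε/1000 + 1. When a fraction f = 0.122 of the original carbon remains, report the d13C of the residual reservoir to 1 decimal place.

-72.6‰

Rayleigh residual: δ_res = (δ₀ + 1000)·f^(α−1) − 1000
α = ε/1000 + 1 = 1.03090, so α − 1 = 0.03090
f^(α−1) = 0.122^(0.03090) = 0.937062
δ_res = (-10.3 + 1000) × 0.937062 − 1000 = 927.411 − 1000 = -72.59‰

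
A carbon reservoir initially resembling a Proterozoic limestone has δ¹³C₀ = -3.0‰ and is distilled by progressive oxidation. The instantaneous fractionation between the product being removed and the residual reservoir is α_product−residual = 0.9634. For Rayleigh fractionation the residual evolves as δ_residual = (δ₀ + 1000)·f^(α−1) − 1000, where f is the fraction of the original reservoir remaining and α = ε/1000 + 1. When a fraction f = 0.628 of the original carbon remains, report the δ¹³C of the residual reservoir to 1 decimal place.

Rayleigh residual: δ_res = (δ₀ + 1000)·f^(α−1) − 1000
α − 1 = -0.03660
f^(α−1) = 0.628^(-0.03660) = 1.017173
δ_res = (-3.0 + 1000) × 1.017173 − 1000 = 1014.121 − 1000 = 14.12‰

14.1‰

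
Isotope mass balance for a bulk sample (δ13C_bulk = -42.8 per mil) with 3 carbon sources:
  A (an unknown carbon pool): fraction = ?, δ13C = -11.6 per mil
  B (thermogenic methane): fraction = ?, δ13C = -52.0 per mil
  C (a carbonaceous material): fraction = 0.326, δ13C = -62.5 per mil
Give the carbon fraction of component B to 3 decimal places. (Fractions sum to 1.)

0.362

Let f_B and f_A be the unknown fractions; fractions sum to 1 so f_B + f_A = 0.674.
Mass balance: Σ fᵢ·δᵢ = δ_bulk ⇒ f_B·(-52.0) + f_A·(-11.6) = -42.8 − (-20.375) = -22.425
Substitute f_A = 0.674 − f_B:
f_B·(-52.0 − -11.6) = -22.425 − 0.674×(-11.6) = -14.607
f_B = -14.607 / -40.4 = 0.3615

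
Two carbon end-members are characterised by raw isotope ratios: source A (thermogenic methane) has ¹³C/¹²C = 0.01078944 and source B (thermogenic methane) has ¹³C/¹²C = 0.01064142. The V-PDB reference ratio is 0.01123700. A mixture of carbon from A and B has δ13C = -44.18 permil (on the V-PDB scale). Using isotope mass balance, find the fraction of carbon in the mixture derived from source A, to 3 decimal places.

δ_A = (0.01078944/0.01123700 − 1)×1000 = (0.960171 − 1)×1000 = -39.829 permil
δ_B = (0.01064142/0.01123700 − 1)×1000 = (0.946998 − 1)×1000 = -53.002 permil
f_A = (δ_mix − δ_B)/(δ_A − δ_B) = (-44.18 − (-53.002))/(-39.829 − (-53.002))
f_A = 8.822 / 13.173 = 0.6697

0.670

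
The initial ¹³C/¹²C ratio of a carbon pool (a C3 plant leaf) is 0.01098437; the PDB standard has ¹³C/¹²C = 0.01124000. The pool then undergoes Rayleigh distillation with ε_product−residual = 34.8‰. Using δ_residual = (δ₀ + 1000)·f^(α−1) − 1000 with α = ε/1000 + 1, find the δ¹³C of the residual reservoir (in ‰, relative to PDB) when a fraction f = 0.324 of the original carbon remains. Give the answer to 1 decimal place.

-60.3‰

δ₀ = (0.01098437/0.01124000 − 1)×1000 = (0.977257 − 1)×1000 = -22.743‰
α − 1 = ε/1000 = 0.0348
f^(α−1) = 0.324^(0.0348) = 0.961539
δ_res = (-22.743 + 1000) × 0.961539 − 1000 = 939.671 − 1000 = -60.33‰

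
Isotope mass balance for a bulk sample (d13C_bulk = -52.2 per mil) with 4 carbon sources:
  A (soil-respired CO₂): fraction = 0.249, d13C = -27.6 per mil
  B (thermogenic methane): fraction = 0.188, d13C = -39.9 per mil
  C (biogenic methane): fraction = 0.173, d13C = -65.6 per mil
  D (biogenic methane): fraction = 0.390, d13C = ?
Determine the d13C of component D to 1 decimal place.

-67.9 per mil

Isotope mass balance: δ_bulk = Σ fᵢ·δᵢ.
-52.2 = 0.249×(-27.6) + 0.188×(-39.9) + 0.173×(-65.6) + 0.390×δ_D
0.390·δ_D = -52.2 − (-25.722) = -26.478
δ_D = -26.478 / 0.390 = -67.89 per mil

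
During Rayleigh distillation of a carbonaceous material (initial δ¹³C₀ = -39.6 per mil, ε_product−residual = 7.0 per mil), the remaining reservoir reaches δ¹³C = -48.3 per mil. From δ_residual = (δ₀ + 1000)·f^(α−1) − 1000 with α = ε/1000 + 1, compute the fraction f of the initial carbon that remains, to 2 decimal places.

0.27

α − 1 = ε/1000 = 0.0070
(δ_res + 1000)/(δ₀ + 1000) = (-48.3 + 1000)/(-39.6 + 1000) = 951.7/960.4 = 0.990941
f = 0.990941^(1/0.0070) = exp(ln(0.990941)/0.0070) = exp(-0.00910/0.0070)
f = exp(-1.3000) = 0.2725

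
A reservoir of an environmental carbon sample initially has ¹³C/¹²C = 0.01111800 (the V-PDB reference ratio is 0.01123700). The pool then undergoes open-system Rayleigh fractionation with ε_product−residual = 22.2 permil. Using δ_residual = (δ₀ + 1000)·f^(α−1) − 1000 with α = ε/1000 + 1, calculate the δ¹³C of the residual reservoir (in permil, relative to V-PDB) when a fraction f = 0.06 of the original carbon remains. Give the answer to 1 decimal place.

δ₀ = (0.01111800/0.01123700 − 1)×1000 = (0.989410 − 1)×1000 = -10.590 permil
α − 1 = ε/1000 = 0.0222
f^(α−1) = 0.06^(0.0222) = 0.939453
δ_res = (-10.590 + 1000) × 0.939453 − 1000 = 929.504 − 1000 = -70.50 permil

-70.5 permil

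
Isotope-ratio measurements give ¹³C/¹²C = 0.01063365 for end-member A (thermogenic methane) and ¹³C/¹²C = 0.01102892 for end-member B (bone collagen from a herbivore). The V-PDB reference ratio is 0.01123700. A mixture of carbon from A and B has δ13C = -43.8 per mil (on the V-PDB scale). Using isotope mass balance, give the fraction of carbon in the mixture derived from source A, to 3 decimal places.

0.719

δ_A = (0.01063365/0.01123700 − 1)×1000 = (0.946307 − 1)×1000 = -53.693 per mil
δ_B = (0.01102892/0.01123700 − 1)×1000 = (0.981483 − 1)×1000 = -18.517 per mil
f_A = (δ_mix − δ_B)/(δ_A − δ_B) = (-43.8 − (-18.517))/(-53.693 − (-18.517))
f_A = -25.283 / -35.176 = 0.7188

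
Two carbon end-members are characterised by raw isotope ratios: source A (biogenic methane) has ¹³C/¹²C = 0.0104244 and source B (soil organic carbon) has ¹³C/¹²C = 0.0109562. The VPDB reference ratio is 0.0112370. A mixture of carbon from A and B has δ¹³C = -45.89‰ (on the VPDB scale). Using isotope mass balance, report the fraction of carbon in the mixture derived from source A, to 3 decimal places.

0.442

δ_A = (0.0104244/0.0112370 − 1)×1000 = (0.927685 − 1)×1000 = -72.315‰
δ_B = (0.0109562/0.0112370 − 1)×1000 = (0.975011 − 1)×1000 = -24.989‰
f_A = (δ_mix − δ_B)/(δ_A − δ_B) = (-45.89 − (-24.989))/(-72.315 − (-24.989))
f_A = -20.901 / -47.326 = 0.4416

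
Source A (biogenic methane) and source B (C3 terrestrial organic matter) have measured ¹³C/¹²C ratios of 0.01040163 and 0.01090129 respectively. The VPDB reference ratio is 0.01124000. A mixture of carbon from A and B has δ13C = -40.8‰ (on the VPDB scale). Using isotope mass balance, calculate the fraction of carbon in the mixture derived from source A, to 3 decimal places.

δ_A = (0.01040163/0.01124000 − 1)×1000 = (0.925412 − 1)×1000 = -74.588‰
δ_B = (0.01090129/0.01124000 − 1)×1000 = (0.969866 − 1)×1000 = -30.134‰
f_A = (δ_mix − δ_B)/(δ_A − δ_B) = (-40.8 − (-30.134))/(-74.588 − (-30.134))
f_A = -10.666 / -44.454 = 0.2399

0.240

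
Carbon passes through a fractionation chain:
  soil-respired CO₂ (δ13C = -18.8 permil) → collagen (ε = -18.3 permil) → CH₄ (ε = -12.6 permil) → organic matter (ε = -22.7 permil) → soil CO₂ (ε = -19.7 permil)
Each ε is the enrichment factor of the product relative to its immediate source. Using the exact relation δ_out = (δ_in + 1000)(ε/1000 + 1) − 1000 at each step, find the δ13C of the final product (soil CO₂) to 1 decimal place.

-88.8 permil

step 1: δ = (-18.80 + 1000)·(-18.3/1000 + 1) − 1000 = -36.76 permil
step 2: δ = (-36.76 + 1000)·(-12.6/1000 + 1) − 1000 = -48.89 permil
step 3: δ = (-48.89 + 1000)·(-22.7/1000 + 1) − 1000 = -70.48 permil
step 4: δ = (-70.48 + 1000)·(-19.7/1000 + 1) − 1000 = -88.79 permil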